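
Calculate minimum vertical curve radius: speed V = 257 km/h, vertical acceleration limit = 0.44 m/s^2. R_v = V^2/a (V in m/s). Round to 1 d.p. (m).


Convert speed: V = 257 / 3.6 = 71.3889 m/s
V^2 = 5096.3735 m^2/s^2
R_v = 5096.3735 / 0.44
R_v = 11582.7 m

11582.7


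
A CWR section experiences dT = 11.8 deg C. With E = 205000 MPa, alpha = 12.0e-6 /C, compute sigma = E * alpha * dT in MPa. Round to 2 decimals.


sigma = E * alpha * dT
sigma = 205000 * 12.0e-6 * 11.8
sigma = 2.46 * 11.8
sigma = 29.03 MPa

29.03


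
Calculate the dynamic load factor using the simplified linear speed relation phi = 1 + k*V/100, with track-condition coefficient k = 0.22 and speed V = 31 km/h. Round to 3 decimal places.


phi = 1 + k * V / 100
phi = 1 + 0.22 * 31 / 100
phi = 1 + 0.0682
phi = 1.068

1.068


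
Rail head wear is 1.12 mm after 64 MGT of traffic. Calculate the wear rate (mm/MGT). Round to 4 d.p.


Wear rate = total wear / cumulative tonnage
Rate = 1.12 / 64
Rate = 0.0175 mm/MGT

0.0175


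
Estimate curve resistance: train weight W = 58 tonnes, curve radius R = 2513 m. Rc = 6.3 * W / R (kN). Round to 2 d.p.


Rc = 6.3 * W / R
Rc = 6.3 * 58 / 2513
Rc = 365.4 / 2513
Rc = 0.15 kN

0.15


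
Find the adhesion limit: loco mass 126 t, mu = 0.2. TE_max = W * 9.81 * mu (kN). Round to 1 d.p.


TE_max = W * g * mu
TE_max = 126 * 9.81 * 0.2
TE_max = 1236.06 * 0.2
TE_max = 247.2 kN

247.2


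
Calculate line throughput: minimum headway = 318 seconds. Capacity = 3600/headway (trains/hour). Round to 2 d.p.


Capacity = 3600 / headway
Capacity = 3600 / 318
Capacity = 11.32 trains/hour

11.32


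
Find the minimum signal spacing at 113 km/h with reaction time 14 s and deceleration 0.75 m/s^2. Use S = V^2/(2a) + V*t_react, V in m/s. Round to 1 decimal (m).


V = 113 / 3.6 = 31.3889 m/s
Braking distance = 31.3889^2 / (2*0.75) = 656.8416 m
Sighting distance = 31.3889 * 14 = 439.4444 m
S = 656.8416 + 439.4444 = 1096.3 m

1096.3


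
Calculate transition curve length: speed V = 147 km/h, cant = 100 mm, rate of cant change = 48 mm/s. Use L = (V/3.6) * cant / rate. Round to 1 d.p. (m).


Convert speed: V = 147 / 3.6 = 40.8333 m/s
L = 40.8333 * 100 / 48
L = 4083.3333 / 48
L = 85.1 m

85.1


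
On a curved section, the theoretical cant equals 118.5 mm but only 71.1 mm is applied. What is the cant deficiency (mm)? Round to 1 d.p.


Cant deficiency = equilibrium cant - actual cant
CD = 118.5 - 71.1
CD = 47.4 mm

47.4


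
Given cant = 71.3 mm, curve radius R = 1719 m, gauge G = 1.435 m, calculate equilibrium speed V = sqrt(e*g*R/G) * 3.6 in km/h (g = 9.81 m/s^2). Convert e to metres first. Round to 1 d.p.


Convert cant: e = 71.3 mm = 0.0713 m
V_ms = sqrt(0.0713 * 9.81 * 1719 / 1.435)
V_ms = sqrt(837.881329) = 28.9462 m/s
V = 28.9462 * 3.6 = 104.2 km/h

104.2


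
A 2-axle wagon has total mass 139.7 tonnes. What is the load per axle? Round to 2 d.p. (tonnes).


Load per axle = total weight / number of axles
Load = 139.7 / 2
Load = 69.85 tonnes

69.85


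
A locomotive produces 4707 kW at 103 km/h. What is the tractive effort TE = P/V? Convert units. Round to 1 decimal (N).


Convert: P = 4707 kW = 4707000 W
V = 103 / 3.6 = 28.6111 m/s
TE = 4707000 / 28.6111
TE = 164516.5 N

164516.5


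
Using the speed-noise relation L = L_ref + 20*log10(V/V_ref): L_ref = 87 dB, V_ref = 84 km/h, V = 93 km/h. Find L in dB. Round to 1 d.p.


V/V_ref = 93 / 84 = 1.107143
log10(1.107143) = 0.044204
20 * 0.044204 = 0.8841
L = 87 + 0.8841 = 87.9 dB

87.9


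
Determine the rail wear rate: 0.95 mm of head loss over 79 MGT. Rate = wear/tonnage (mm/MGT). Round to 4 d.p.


Wear rate = total wear / cumulative tonnage
Rate = 0.95 / 79
Rate = 0.0120 mm/MGT

0.0120


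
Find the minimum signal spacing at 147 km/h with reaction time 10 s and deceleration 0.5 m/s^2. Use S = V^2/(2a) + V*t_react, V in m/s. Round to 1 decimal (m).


V = 147 / 3.6 = 40.8333 m/s
Braking distance = 40.8333^2 / (2*0.5) = 1667.3611 m
Sighting distance = 40.8333 * 10 = 408.3333 m
S = 1667.3611 + 408.3333 = 2075.7 m

2075.7


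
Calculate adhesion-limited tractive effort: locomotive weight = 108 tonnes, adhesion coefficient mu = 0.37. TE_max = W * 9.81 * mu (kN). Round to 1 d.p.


TE_max = W * g * mu
TE_max = 108 * 9.81 * 0.37
TE_max = 1059.48 * 0.37
TE_max = 392.0 kN

392.0


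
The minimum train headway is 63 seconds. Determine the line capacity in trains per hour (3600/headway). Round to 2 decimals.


Capacity = 3600 / headway
Capacity = 3600 / 63
Capacity = 57.14 trains/hour

57.14


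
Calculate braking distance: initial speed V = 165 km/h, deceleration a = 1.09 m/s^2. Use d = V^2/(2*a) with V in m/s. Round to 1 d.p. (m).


Convert speed: V = 165 / 3.6 = 45.8333 m/s
V^2 = 2100.6944
d = 2100.6944 / (2 * 1.09)
d = 2100.6944 / 2.18
d = 963.6 m

963.6


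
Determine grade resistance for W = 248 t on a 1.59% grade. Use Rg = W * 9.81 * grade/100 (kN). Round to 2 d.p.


Rg = W * 9.81 * grade / 100
Rg = 248 * 9.81 * 1.59 / 100
Rg = 2432.88 * 0.0159
Rg = 38.68 kN

38.68


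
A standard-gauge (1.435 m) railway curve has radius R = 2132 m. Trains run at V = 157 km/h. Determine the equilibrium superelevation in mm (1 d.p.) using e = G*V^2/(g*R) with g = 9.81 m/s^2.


Convert speed: V = 157 / 3.6 = 43.6111 m/s
Apply formula: e = 1.435 * 43.6111^2 / (9.81 * 2132)
e = 1.435 * 1901.929 / 20914.92
e = 0.130494 m = 130.5 mm

130.5


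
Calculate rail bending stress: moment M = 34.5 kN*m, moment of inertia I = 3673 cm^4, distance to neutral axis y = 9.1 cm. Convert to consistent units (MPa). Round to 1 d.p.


Convert units:
M = 34.5 kN*m = 34500000 N*mm
y = 9.1 cm = 91 mm
I = 3673 cm^4 = 36730000 mm^4
sigma = 34500000 * 91 / 36730000
sigma = 85.5 MPa

85.5


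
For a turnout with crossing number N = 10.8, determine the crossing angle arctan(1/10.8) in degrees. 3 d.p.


1/N = 1/10.8 = 0.092593
angle = arctan(0.092593) = 0.092329 rad
angle = 0.092329 * 180/pi = 5.290 degrees

5.290


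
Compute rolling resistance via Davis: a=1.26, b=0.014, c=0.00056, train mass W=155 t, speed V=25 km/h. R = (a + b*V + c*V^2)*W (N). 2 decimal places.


b*V = 0.014 * 25 = 0.35
c*V^2 = 0.00056 * 625 = 0.35
R_per_t = 1.26 + 0.35 + 0.35 = 1.96 N/t
R_total = 1.96 * 155 = 303.80 N

303.80


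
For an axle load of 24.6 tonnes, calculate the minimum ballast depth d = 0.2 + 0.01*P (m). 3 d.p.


d = 0.2 + 0.01 * 24.6
d = 0.2 + 0.246
d = 0.446 m

0.446


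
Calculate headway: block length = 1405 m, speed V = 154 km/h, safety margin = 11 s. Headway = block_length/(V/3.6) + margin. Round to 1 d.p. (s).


V = 154 / 3.6 = 42.7778 m/s
Block traversal time = 1405 / 42.7778 = 32.8442 s
Headway = 32.8442 + 11
Headway = 43.8 s

43.8


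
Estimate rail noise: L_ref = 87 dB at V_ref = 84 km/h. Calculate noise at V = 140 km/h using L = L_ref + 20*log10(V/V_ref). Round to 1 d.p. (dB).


V/V_ref = 140 / 84 = 1.666667
log10(1.666667) = 0.221849
20 * 0.221849 = 4.437
L = 87 + 4.437 = 91.4 dB

91.4


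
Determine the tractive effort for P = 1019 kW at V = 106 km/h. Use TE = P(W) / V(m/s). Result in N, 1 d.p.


Convert: P = 1019 kW = 1019000 W
V = 106 / 3.6 = 29.4444 m/s
TE = 1019000 / 29.4444
TE = 34607.5 N

34607.5


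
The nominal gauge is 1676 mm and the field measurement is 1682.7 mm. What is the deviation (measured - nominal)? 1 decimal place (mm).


Deviation = measured - nominal
Deviation = 1682.7 - 1676
Deviation = 6.7 mm

6.7


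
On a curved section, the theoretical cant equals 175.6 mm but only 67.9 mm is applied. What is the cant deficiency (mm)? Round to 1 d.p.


Cant deficiency = equilibrium cant - actual cant
CD = 175.6 - 67.9
CD = 107.7 mm

107.7


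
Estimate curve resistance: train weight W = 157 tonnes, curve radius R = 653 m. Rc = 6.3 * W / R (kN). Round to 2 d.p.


Rc = 6.3 * W / R
Rc = 6.3 * 157 / 653
Rc = 989.1 / 653
Rc = 1.51 kN

1.51


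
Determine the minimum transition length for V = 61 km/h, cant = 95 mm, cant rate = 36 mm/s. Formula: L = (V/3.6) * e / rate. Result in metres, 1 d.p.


Convert speed: V = 61 / 3.6 = 16.9444 m/s
L = 16.9444 * 95 / 36
L = 1609.7222 / 36
L = 44.7 m

44.7


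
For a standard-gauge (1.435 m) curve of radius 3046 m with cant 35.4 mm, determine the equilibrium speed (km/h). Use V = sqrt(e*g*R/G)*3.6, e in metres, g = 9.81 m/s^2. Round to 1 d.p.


Convert cant: e = 35.4 mm = 0.0354 m
V_ms = sqrt(0.0354 * 9.81 * 3046 / 1.435)
V_ms = sqrt(737.140491) = 27.1503 m/s
V = 27.1503 * 3.6 = 97.7 km/h

97.7


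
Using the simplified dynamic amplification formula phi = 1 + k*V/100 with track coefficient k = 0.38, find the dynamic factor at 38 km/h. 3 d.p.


phi = 1 + k * V / 100
phi = 1 + 0.38 * 38 / 100
phi = 1 + 0.1444
phi = 1.144

1.144


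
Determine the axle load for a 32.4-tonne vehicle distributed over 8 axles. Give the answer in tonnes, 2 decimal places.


Load per axle = total weight / number of axles
Load = 32.4 / 8
Load = 4.05 tonnes

4.05


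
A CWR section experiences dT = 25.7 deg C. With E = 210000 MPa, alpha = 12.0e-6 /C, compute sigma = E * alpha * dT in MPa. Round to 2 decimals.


sigma = E * alpha * dT
sigma = 210000 * 12.0e-6 * 25.7
sigma = 2.52 * 25.7
sigma = 64.76 MPa

64.76


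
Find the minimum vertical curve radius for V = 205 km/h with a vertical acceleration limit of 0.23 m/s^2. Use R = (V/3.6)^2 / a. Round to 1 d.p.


Convert speed: V = 205 / 3.6 = 56.9444 m/s
V^2 = 3242.6698 m^2/s^2
R_v = 3242.6698 / 0.23
R_v = 14098.6 m

14098.6


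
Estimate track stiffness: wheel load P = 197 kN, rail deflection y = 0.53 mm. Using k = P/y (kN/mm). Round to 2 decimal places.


Track stiffness k = P / y
k = 197 / 0.53
k = 371.70 kN/mm

371.70


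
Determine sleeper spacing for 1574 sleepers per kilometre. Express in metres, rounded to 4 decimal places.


Spacing = 1000 m / number of sleepers
Spacing = 1000 / 1574
Spacing = 0.6353 m

0.6353


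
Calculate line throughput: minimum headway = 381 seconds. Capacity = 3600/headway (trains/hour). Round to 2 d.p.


Capacity = 3600 / headway
Capacity = 3600 / 381
Capacity = 9.45 trains/hour

9.45


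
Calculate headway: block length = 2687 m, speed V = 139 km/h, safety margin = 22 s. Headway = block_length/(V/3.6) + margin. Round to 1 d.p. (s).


V = 139 / 3.6 = 38.6111 m/s
Block traversal time = 2687 / 38.6111 = 69.5914 s
Headway = 69.5914 + 22
Headway = 91.6 s

91.6


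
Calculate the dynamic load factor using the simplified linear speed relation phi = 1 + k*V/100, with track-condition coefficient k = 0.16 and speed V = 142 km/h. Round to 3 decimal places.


phi = 1 + k * V / 100
phi = 1 + 0.16 * 142 / 100
phi = 1 + 0.2272
phi = 1.227

1.227


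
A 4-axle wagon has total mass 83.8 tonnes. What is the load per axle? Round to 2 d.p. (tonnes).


Load per axle = total weight / number of axles
Load = 83.8 / 4
Load = 20.95 tonnes

20.95


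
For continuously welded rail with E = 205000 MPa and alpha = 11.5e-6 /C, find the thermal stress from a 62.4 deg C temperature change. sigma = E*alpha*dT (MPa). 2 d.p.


sigma = E * alpha * dT
sigma = 205000 * 11.5e-6 * 62.4
sigma = 2.3575 * 62.4
sigma = 147.11 MPa

147.11


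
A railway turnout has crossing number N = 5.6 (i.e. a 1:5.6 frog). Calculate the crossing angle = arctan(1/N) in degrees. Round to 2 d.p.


1/N = 1/5.6 = 0.178571
angle = arctan(0.178571) = 0.176709 rad
angle = 0.176709 * 180/pi = 10.12 degrees

10.12


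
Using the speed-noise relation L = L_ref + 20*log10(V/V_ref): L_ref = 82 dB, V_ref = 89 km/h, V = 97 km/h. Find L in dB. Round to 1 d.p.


V/V_ref = 97 / 89 = 1.089888
log10(1.089888) = 0.037382
20 * 0.037382 = 0.7476
L = 82 + 0.7476 = 82.7 dB

82.7


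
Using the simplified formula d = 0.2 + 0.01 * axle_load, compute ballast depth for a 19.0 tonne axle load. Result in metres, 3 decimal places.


d = 0.2 + 0.01 * 19.0
d = 0.2 + 0.19
d = 0.390 m

0.390


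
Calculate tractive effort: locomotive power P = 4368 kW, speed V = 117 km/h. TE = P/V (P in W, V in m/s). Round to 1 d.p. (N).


Convert: P = 4368 kW = 4368000 W
V = 117 / 3.6 = 32.5 m/s
TE = 4368000 / 32.5
TE = 134400.0 N

134400.0


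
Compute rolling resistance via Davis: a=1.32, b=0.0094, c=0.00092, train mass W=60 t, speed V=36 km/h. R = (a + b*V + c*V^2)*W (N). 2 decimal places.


b*V = 0.0094 * 36 = 0.3384
c*V^2 = 0.00092 * 1296 = 1.19232
R_per_t = 1.32 + 0.3384 + 1.19232 = 2.85072 N/t
R_total = 2.85072 * 60 = 171.04 N

171.04


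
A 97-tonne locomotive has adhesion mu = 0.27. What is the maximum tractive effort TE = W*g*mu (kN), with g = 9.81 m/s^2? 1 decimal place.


TE_max = W * g * mu
TE_max = 97 * 9.81 * 0.27
TE_max = 951.57 * 0.27
TE_max = 256.9 kN

256.9


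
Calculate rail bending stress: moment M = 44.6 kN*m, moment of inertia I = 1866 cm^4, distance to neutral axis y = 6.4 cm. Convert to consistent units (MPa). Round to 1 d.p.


Convert units:
M = 44.6 kN*m = 44600000 N*mm
y = 6.4 cm = 64 mm
I = 1866 cm^4 = 18660000 mm^4
sigma = 44600000 * 64 / 18660000
sigma = 153.0 MPa

153.0


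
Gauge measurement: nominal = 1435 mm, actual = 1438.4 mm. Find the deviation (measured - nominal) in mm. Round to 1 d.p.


Deviation = measured - nominal
Deviation = 1438.4 - 1435
Deviation = 3.4 mm

3.4


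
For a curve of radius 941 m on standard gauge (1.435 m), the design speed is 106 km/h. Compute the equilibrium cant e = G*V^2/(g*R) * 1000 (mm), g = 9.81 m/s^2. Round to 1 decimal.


Convert speed: V = 106 / 3.6 = 29.4444 m/s
Apply formula: e = 1.435 * 29.4444^2 / (9.81 * 941)
e = 1.435 * 866.9753 / 9231.21
e = 0.134772 m = 134.8 mm

134.8


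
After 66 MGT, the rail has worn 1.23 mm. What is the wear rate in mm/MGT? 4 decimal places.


Wear rate = total wear / cumulative tonnage
Rate = 1.23 / 66
Rate = 0.0186 mm/MGT

0.0186


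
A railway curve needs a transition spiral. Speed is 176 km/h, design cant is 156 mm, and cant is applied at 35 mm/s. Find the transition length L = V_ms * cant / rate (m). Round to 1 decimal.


Convert speed: V = 176 / 3.6 = 48.8889 m/s
L = 48.8889 * 156 / 35
L = 7626.6667 / 35
L = 217.9 m

217.9


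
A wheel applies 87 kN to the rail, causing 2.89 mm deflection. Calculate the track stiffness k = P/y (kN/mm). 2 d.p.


Track stiffness k = P / y
k = 87 / 2.89
k = 30.10 kN/mm

30.10


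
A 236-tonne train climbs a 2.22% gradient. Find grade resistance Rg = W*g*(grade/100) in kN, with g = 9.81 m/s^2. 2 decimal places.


Rg = W * 9.81 * grade / 100
Rg = 236 * 9.81 * 2.22 / 100
Rg = 2315.16 * 0.0222
Rg = 51.40 kN

51.40


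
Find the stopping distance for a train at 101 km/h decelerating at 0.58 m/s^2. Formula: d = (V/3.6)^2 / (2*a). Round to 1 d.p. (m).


Convert speed: V = 101 / 3.6 = 28.0556 m/s
V^2 = 787.1142
d = 787.1142 / (2 * 0.58)
d = 787.1142 / 1.16
d = 678.5 m

678.5


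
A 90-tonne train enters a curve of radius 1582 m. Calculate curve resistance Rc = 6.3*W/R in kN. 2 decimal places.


Rc = 6.3 * W / R
Rc = 6.3 * 90 / 1582
Rc = 567.0 / 1582
Rc = 0.36 kN

0.36


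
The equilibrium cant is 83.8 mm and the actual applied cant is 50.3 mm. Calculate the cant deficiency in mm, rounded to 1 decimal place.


Cant deficiency = equilibrium cant - actual cant
CD = 83.8 - 50.3
CD = 33.5 mm

33.5


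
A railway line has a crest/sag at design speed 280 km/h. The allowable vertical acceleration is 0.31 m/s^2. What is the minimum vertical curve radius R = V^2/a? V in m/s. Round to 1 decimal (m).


Convert speed: V = 280 / 3.6 = 77.7778 m/s
V^2 = 6049.3827 m^2/s^2
R_v = 6049.3827 / 0.31
R_v = 19514.1 m

19514.1


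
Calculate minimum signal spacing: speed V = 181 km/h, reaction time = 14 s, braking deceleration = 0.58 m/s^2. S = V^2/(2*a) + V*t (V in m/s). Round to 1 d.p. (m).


V = 181 / 3.6 = 50.2778 m/s
Braking distance = 50.2778^2 / (2*0.58) = 2179.1853 m
Sighting distance = 50.2778 * 14 = 703.8889 m
S = 2179.1853 + 703.8889 = 2883.1 m

2883.1


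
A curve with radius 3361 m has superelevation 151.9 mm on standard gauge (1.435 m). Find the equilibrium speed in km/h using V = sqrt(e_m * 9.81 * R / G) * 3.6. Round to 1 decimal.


Convert cant: e = 151.9 mm = 0.1519 m
V_ms = sqrt(0.1519 * 9.81 * 3361 / 1.435)
V_ms = sqrt(3490.144376) = 59.0774 m/s
V = 59.0774 * 3.6 = 212.7 km/h

212.7


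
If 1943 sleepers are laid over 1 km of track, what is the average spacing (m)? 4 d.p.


Spacing = 1000 m / number of sleepers
Spacing = 1000 / 1943
Spacing = 0.5147 m

0.5147


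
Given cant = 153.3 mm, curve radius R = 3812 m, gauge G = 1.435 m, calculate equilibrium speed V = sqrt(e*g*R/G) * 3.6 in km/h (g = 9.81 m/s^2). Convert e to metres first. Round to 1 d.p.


Convert cant: e = 153.3 mm = 0.1533 m
V_ms = sqrt(0.1533 * 9.81 * 3812 / 1.435)
V_ms = sqrt(3994.957405) = 63.2057 m/s
V = 63.2057 * 3.6 = 227.5 km/h

227.5


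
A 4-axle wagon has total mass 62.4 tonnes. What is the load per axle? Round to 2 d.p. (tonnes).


Load per axle = total weight / number of axles
Load = 62.4 / 4
Load = 15.60 tonnes

15.60


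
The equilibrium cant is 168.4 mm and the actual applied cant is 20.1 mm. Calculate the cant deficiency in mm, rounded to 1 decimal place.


Cant deficiency = equilibrium cant - actual cant
CD = 168.4 - 20.1
CD = 148.3 mm

148.3


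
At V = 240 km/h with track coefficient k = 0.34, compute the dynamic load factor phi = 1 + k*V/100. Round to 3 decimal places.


phi = 1 + k * V / 100
phi = 1 + 0.34 * 240 / 100
phi = 1 + 0.816
phi = 1.816

1.816


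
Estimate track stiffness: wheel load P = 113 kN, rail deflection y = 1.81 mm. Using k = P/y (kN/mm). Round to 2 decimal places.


Track stiffness k = P / y
k = 113 / 1.81
k = 62.43 kN/mm

62.43


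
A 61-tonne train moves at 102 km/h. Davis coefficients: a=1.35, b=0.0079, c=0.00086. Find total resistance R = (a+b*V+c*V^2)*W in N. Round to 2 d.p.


b*V = 0.0079 * 102 = 0.8058
c*V^2 = 0.00086 * 10404 = 8.94744
R_per_t = 1.35 + 0.8058 + 8.94744 = 11.10324 N/t
R_total = 11.10324 * 61 = 677.30 N

677.30


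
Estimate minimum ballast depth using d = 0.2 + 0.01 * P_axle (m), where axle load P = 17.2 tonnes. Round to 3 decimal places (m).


d = 0.2 + 0.01 * 17.2
d = 0.2 + 0.172
d = 0.372 m

0.372


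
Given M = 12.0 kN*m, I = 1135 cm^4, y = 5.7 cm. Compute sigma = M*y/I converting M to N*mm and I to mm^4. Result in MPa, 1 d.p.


Convert units:
M = 12.0 kN*m = 12000000 N*mm
y = 5.7 cm = 57 mm
I = 1135 cm^4 = 11350000 mm^4
sigma = 12000000 * 57 / 11350000
sigma = 60.3 MPa

60.3


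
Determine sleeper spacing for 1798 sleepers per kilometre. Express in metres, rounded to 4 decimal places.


Spacing = 1000 m / number of sleepers
Spacing = 1000 / 1798
Spacing = 0.5562 m

0.5562


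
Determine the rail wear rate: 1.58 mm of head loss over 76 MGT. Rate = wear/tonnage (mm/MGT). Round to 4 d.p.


Wear rate = total wear / cumulative tonnage
Rate = 1.58 / 76
Rate = 0.0208 mm/MGT

0.0208


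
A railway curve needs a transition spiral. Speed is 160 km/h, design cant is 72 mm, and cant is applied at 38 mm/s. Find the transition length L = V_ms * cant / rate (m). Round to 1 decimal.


Convert speed: V = 160 / 3.6 = 44.4444 m/s
L = 44.4444 * 72 / 38
L = 3200.0 / 38
L = 84.2 m

84.2


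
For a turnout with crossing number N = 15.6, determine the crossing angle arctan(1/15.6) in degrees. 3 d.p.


1/N = 1/15.6 = 0.064103
angle = arctan(0.064103) = 0.064015 rad
angle = 0.064015 * 180/pi = 3.668 degrees

3.668


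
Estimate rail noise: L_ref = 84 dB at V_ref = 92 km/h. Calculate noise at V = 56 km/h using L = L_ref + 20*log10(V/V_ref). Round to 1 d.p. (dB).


V/V_ref = 56 / 92 = 0.608696
log10(0.608696) = -0.2156
20 * -0.2156 = -4.312
L = 84 + -4.312 = 79.7 dB

79.7


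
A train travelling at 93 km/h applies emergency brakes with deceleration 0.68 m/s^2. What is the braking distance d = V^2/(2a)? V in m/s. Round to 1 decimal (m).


Convert speed: V = 93 / 3.6 = 25.8333 m/s
V^2 = 667.3611
d = 667.3611 / (2 * 0.68)
d = 667.3611 / 1.36
d = 490.7 m

490.7


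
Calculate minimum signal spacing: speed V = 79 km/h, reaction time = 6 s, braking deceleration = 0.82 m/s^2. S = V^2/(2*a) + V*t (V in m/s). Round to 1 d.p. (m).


V = 79 / 3.6 = 21.9444 m/s
Braking distance = 21.9444^2 / (2*0.82) = 293.6333 m
Sighting distance = 21.9444 * 6 = 131.6667 m
S = 293.6333 + 131.6667 = 425.3 m

425.3


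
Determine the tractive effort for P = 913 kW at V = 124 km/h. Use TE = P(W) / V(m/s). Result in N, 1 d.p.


Convert: P = 913 kW = 913000 W
V = 124 / 3.6 = 34.4444 m/s
TE = 913000 / 34.4444
TE = 26506.5 N

26506.5


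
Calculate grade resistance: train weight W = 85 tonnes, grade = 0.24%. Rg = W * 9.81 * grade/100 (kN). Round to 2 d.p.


Rg = W * 9.81 * grade / 100
Rg = 85 * 9.81 * 0.24 / 100
Rg = 833.85 * 0.0024
Rg = 2.00 kN

2.00


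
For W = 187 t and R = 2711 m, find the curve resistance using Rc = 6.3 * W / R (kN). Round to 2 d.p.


Rc = 6.3 * W / R
Rc = 6.3 * 187 / 2711
Rc = 1178.1 / 2711
Rc = 0.43 kN

0.43


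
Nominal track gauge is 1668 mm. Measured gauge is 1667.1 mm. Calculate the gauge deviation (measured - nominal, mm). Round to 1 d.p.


Deviation = measured - nominal
Deviation = 1667.1 - 1668
Deviation = -0.9 mm

-0.9


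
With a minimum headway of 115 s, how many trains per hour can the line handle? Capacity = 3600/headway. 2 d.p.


Capacity = 3600 / headway
Capacity = 3600 / 115
Capacity = 31.30 trains/hour

31.30


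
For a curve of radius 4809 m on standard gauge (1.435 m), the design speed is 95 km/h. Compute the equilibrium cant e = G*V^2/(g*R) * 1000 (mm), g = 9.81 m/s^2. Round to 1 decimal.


Convert speed: V = 95 / 3.6 = 26.3889 m/s
Apply formula: e = 1.435 * 26.3889^2 / (9.81 * 4809)
e = 1.435 * 696.3735 / 47176.29
e = 0.021182 m = 21.2 mm

21.2


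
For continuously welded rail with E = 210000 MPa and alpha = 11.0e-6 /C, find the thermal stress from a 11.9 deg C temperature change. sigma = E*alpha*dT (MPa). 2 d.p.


sigma = E * alpha * dT
sigma = 210000 * 11.0e-6 * 11.9
sigma = 2.31 * 11.9
sigma = 27.49 MPa

27.49


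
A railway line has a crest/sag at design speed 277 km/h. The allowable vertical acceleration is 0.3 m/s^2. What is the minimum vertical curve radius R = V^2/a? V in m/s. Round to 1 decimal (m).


Convert speed: V = 277 / 3.6 = 76.9444 m/s
V^2 = 5920.4475 m^2/s^2
R_v = 5920.4475 / 0.3
R_v = 19734.8 m

19734.8


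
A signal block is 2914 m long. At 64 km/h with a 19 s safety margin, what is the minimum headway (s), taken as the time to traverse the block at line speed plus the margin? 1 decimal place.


V = 64 / 3.6 = 17.7778 m/s
Block traversal time = 2914 / 17.7778 = 163.9125 s
Headway = 163.9125 + 19
Headway = 182.9 s

182.9


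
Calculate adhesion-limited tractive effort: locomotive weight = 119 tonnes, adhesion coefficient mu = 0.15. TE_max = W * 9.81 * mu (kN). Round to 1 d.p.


TE_max = W * g * mu
TE_max = 119 * 9.81 * 0.15
TE_max = 1167.39 * 0.15
TE_max = 175.1 kN

175.1


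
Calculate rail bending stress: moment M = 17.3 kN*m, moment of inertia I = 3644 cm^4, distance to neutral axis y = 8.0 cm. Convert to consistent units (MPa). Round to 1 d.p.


Convert units:
M = 17.3 kN*m = 17300000 N*mm
y = 8.0 cm = 80 mm
I = 3644 cm^4 = 36440000 mm^4
sigma = 17300000 * 80 / 36440000
sigma = 38.0 MPa

38.0


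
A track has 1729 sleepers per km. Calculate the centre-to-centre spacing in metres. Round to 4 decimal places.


Spacing = 1000 m / number of sleepers
Spacing = 1000 / 1729
Spacing = 0.5784 m

0.5784


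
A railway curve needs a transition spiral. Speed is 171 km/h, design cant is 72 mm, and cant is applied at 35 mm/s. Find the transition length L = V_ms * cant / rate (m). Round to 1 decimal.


Convert speed: V = 171 / 3.6 = 47.5 m/s
L = 47.5 * 72 / 35
L = 3420.0 / 35
L = 97.7 m

97.7


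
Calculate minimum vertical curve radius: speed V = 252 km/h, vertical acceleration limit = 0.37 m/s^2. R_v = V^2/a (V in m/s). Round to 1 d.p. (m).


Convert speed: V = 252 / 3.6 = 70.0 m/s
V^2 = 4900.0 m^2/s^2
R_v = 4900.0 / 0.37
R_v = 13243.2 m

13243.2


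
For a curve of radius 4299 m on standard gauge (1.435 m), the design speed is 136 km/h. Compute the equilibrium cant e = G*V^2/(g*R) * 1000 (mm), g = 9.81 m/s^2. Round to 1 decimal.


Convert speed: V = 136 / 3.6 = 37.7778 m/s
Apply formula: e = 1.435 * 37.7778^2 / (9.81 * 4299)
e = 1.435 * 1427.1605 / 42173.19
e = 0.048561 m = 48.6 mm

48.6


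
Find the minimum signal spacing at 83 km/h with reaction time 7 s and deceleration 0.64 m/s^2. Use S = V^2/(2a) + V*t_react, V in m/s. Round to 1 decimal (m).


V = 83 / 3.6 = 23.0556 m/s
Braking distance = 23.0556^2 / (2*0.64) = 415.2802 m
Sighting distance = 23.0556 * 7 = 161.3889 m
S = 415.2802 + 161.3889 = 576.7 m

576.7


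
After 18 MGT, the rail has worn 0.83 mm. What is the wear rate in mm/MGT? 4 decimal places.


Wear rate = total wear / cumulative tonnage
Rate = 0.83 / 18
Rate = 0.0461 mm/MGT

0.0461


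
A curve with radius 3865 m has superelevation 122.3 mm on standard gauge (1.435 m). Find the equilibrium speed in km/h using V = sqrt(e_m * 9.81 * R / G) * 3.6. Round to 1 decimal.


Convert cant: e = 122.3 mm = 0.1223 m
V_ms = sqrt(0.1223 * 9.81 * 3865 / 1.435)
V_ms = sqrt(3231.417418) = 56.8456 m/s
V = 56.8456 * 3.6 = 204.6 km/h

204.6


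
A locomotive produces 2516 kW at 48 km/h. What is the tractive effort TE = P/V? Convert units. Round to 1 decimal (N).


Convert: P = 2516 kW = 2516000 W
V = 48 / 3.6 = 13.3333 m/s
TE = 2516000 / 13.3333
TE = 188700.0 N

188700.0


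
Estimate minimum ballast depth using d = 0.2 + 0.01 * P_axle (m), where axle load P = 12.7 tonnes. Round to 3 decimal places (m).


d = 0.2 + 0.01 * 12.7
d = 0.2 + 0.127
d = 0.327 m

0.327


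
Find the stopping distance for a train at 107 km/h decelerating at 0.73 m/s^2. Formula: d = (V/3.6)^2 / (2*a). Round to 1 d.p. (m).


Convert speed: V = 107 / 3.6 = 29.7222 m/s
V^2 = 883.4105
d = 883.4105 / (2 * 0.73)
d = 883.4105 / 1.46
d = 605.1 m

605.1


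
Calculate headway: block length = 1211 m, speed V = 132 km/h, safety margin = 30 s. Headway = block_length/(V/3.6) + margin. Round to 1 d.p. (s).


V = 132 / 3.6 = 36.6667 m/s
Block traversal time = 1211 / 36.6667 = 33.0273 s
Headway = 33.0273 + 30
Headway = 63.0 s

63.0


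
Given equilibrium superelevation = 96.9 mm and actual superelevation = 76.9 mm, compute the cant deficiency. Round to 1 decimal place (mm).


Cant deficiency = equilibrium cant - actual cant
CD = 96.9 - 76.9
CD = 20.0 mm

20.0


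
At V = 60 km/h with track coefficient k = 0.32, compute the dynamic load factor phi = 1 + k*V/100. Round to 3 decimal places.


phi = 1 + k * V / 100
phi = 1 + 0.32 * 60 / 100
phi = 1 + 0.192
phi = 1.192

1.192


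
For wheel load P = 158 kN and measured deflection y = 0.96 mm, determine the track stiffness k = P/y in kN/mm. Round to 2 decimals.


Track stiffness k = P / y
k = 158 / 0.96
k = 164.58 kN/mm

164.58


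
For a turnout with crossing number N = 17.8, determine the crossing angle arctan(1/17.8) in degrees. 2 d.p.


1/N = 1/17.8 = 0.05618
angle = arctan(0.05618) = 0.056121 rad
angle = 0.056121 * 180/pi = 3.22 degrees

3.22


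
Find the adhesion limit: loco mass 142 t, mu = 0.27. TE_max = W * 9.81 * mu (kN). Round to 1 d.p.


TE_max = W * g * mu
TE_max = 142 * 9.81 * 0.27
TE_max = 1393.02 * 0.27
TE_max = 376.1 kN

376.1


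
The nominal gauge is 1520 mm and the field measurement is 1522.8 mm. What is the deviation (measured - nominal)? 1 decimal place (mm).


Deviation = measured - nominal
Deviation = 1522.8 - 1520
Deviation = 2.8 mm

2.8


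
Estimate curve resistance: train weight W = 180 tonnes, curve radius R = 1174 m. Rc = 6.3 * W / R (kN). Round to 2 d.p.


Rc = 6.3 * W / R
Rc = 6.3 * 180 / 1174
Rc = 1134.0 / 1174
Rc = 0.97 kN

0.97


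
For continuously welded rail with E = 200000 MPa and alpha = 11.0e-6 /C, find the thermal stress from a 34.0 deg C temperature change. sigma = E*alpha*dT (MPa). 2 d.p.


sigma = E * alpha * dT
sigma = 200000 * 11.0e-6 * 34.0
sigma = 2.2 * 34.0
sigma = 74.80 MPa

74.80


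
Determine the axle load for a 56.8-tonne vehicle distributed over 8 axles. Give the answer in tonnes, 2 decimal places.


Load per axle = total weight / number of axles
Load = 56.8 / 8
Load = 7.10 tonnes

7.10


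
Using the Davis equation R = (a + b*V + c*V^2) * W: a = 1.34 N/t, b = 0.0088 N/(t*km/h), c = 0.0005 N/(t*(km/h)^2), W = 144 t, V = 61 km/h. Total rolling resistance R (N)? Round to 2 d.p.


b*V = 0.0088 * 61 = 0.5368
c*V^2 = 0.0005 * 3721 = 1.8605
R_per_t = 1.34 + 0.5368 + 1.8605 = 3.7373 N/t
R_total = 3.7373 * 144 = 538.17 N

538.17


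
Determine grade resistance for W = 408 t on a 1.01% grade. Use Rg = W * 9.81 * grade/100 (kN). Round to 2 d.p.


Rg = W * 9.81 * grade / 100
Rg = 408 * 9.81 * 1.01 / 100
Rg = 4002.48 * 0.0101
Rg = 40.43 kN

40.43


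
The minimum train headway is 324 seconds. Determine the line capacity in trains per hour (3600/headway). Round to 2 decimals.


Capacity = 3600 / headway
Capacity = 3600 / 324
Capacity = 11.11 trains/hour

11.11


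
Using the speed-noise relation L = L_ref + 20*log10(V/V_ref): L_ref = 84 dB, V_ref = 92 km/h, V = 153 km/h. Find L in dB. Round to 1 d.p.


V/V_ref = 153 / 92 = 1.663043
log10(1.663043) = 0.220904
20 * 0.220904 = 4.4181
L = 84 + 4.4181 = 88.4 dB

88.4


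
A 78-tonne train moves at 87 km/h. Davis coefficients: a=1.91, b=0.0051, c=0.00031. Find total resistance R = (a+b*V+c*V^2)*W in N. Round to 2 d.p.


b*V = 0.0051 * 87 = 0.4437
c*V^2 = 0.00031 * 7569 = 2.34639
R_per_t = 1.91 + 0.4437 + 2.34639 = 4.70009 N/t
R_total = 4.70009 * 78 = 366.61 N

366.61


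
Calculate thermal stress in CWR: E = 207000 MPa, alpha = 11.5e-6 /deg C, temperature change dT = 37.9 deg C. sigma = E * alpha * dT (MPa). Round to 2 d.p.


sigma = E * alpha * dT
sigma = 207000 * 11.5e-6 * 37.9
sigma = 2.3805 * 37.9
sigma = 90.22 MPa

90.22


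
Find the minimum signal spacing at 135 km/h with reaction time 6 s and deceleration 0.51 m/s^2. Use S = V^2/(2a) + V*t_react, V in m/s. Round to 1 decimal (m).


V = 135 / 3.6 = 37.5 m/s
Braking distance = 37.5^2 / (2*0.51) = 1378.6765 m
Sighting distance = 37.5 * 6 = 225.0 m
S = 1378.6765 + 225.0 = 1603.7 m

1603.7


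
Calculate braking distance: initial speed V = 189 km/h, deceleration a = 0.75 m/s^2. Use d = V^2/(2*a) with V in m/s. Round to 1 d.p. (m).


Convert speed: V = 189 / 3.6 = 52.5 m/s
V^2 = 2756.25
d = 2756.25 / (2 * 0.75)
d = 2756.25 / 1.5
d = 1837.5 m

1837.5


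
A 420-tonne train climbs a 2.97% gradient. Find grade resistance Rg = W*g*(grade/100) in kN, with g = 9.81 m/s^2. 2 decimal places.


Rg = W * 9.81 * grade / 100
Rg = 420 * 9.81 * 2.97 / 100
Rg = 4120.2 * 0.0297
Rg = 122.37 kN

122.37


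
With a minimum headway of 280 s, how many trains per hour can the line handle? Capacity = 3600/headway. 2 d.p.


Capacity = 3600 / headway
Capacity = 3600 / 280
Capacity = 12.86 trains/hour

12.86


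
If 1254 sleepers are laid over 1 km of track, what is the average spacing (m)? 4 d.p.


Spacing = 1000 m / number of sleepers
Spacing = 1000 / 1254
Spacing = 0.7974 m

0.7974


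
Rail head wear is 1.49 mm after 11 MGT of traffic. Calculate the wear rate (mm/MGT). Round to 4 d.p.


Wear rate = total wear / cumulative tonnage
Rate = 1.49 / 11
Rate = 0.1355 mm/MGT

0.1355


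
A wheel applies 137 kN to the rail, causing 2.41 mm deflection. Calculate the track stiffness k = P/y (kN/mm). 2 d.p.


Track stiffness k = P / y
k = 137 / 2.41
k = 56.85 kN/mm

56.85


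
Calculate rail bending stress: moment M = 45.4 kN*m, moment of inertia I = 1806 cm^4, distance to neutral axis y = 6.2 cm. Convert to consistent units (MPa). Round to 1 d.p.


Convert units:
M = 45.4 kN*m = 45400000 N*mm
y = 6.2 cm = 62 mm
I = 1806 cm^4 = 18060000 mm^4
sigma = 45400000 * 62 / 18060000
sigma = 155.9 MPa

155.9


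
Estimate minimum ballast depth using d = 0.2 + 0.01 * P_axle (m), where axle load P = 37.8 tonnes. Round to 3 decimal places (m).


d = 0.2 + 0.01 * 37.8
d = 0.2 + 0.378
d = 0.578 m

0.578


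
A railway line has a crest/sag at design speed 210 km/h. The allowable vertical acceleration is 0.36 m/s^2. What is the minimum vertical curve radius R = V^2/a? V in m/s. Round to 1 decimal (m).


Convert speed: V = 210 / 3.6 = 58.3333 m/s
V^2 = 3402.7778 m^2/s^2
R_v = 3402.7778 / 0.36
R_v = 9452.2 m

9452.2


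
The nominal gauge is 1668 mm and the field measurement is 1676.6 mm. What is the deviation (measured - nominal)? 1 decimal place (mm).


Deviation = measured - nominal
Deviation = 1676.6 - 1668
Deviation = 8.6 mm

8.6


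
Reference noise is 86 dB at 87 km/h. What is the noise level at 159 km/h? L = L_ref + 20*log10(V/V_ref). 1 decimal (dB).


V/V_ref = 159 / 87 = 1.827586
log10(1.827586) = 0.261878
20 * 0.261878 = 5.2376
L = 86 + 5.2376 = 91.2 dB

91.2


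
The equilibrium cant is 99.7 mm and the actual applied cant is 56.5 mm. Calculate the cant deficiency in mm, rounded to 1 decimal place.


Cant deficiency = equilibrium cant - actual cant
CD = 99.7 - 56.5
CD = 43.2 mm

43.2


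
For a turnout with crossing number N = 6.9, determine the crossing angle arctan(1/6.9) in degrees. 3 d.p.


1/N = 1/6.9 = 0.144928
angle = arctan(0.144928) = 0.143925 rad
angle = 0.143925 * 180/pi = 8.246 degrees

8.246


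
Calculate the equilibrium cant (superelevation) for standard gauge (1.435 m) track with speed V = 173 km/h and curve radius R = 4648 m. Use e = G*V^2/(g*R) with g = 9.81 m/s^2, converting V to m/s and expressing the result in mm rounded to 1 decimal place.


Convert speed: V = 173 / 3.6 = 48.0556 m/s
Apply formula: e = 1.435 * 48.0556^2 / (9.81 * 4648)
e = 1.435 * 2309.3364 / 45596.88
e = 0.072678 m = 72.7 mm

72.7


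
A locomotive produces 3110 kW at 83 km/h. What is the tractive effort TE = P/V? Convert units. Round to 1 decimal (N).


Convert: P = 3110 kW = 3110000 W
V = 83 / 3.6 = 23.0556 m/s
TE = 3110000 / 23.0556
TE = 134891.6 N

134891.6


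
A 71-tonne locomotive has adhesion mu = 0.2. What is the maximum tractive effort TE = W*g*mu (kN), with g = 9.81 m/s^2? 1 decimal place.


TE_max = W * g * mu
TE_max = 71 * 9.81 * 0.2
TE_max = 696.51 * 0.2
TE_max = 139.3 kN

139.3


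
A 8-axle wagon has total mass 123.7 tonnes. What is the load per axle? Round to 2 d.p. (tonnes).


Load per axle = total weight / number of axles
Load = 123.7 / 8
Load = 15.46 tonnes

15.46


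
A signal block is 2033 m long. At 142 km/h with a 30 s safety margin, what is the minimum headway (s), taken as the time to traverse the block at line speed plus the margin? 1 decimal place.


V = 142 / 3.6 = 39.4444 m/s
Block traversal time = 2033 / 39.4444 = 51.5408 s
Headway = 51.5408 + 30
Headway = 81.5 s

81.5


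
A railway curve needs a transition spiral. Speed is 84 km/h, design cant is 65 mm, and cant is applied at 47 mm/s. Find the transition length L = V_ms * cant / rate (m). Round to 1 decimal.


Convert speed: V = 84 / 3.6 = 23.3333 m/s
L = 23.3333 * 65 / 47
L = 1516.6667 / 47
L = 32.3 m

32.3


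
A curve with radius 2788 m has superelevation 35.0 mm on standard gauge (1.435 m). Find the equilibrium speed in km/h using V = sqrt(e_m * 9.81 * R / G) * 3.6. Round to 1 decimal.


Convert cant: e = 35.0 mm = 0.0350 m
V_ms = sqrt(0.0350 * 9.81 * 2788 / 1.435)
V_ms = sqrt(667.08) = 25.8279 m/s
V = 25.8279 * 3.6 = 93.0 km/h

93.0


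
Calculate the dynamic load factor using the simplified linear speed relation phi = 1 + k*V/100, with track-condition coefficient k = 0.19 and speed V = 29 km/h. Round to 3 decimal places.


phi = 1 + k * V / 100
phi = 1 + 0.19 * 29 / 100
phi = 1 + 0.0551
phi = 1.055

1.055


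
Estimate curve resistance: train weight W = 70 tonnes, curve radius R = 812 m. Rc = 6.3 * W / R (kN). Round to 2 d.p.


Rc = 6.3 * W / R
Rc = 6.3 * 70 / 812
Rc = 441.0 / 812
Rc = 0.54 kN

0.54


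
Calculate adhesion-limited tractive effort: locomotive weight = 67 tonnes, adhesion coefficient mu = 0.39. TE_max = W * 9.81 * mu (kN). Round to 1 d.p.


TE_max = W * g * mu
TE_max = 67 * 9.81 * 0.39
TE_max = 657.27 * 0.39
TE_max = 256.3 kN

256.3


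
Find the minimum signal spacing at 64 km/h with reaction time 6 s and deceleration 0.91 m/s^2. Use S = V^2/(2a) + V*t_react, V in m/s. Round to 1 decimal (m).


V = 64 / 3.6 = 17.7778 m/s
Braking distance = 17.7778^2 / (2*0.91) = 173.6535 m
Sighting distance = 17.7778 * 6 = 106.6667 m
S = 173.6535 + 106.6667 = 280.3 m

280.3


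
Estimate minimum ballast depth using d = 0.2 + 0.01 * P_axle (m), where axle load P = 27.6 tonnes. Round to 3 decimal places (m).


d = 0.2 + 0.01 * 27.6
d = 0.2 + 0.276
d = 0.476 m

0.476


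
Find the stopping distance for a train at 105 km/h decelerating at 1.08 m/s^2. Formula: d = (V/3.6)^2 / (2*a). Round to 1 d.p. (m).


Convert speed: V = 105 / 3.6 = 29.1667 m/s
V^2 = 850.6944
d = 850.6944 / (2 * 1.08)
d = 850.6944 / 2.16
d = 393.8 m

393.8


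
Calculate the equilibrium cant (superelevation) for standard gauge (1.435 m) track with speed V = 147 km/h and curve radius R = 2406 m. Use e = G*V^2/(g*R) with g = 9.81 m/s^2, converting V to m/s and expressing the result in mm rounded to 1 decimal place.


Convert speed: V = 147 / 3.6 = 40.8333 m/s
Apply formula: e = 1.435 * 40.8333^2 / (9.81 * 2406)
e = 1.435 * 1667.3611 / 23602.86
e = 0.101372 m = 101.4 mm

101.4


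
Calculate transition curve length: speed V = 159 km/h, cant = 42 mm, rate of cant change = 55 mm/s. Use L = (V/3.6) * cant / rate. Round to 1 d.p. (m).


Convert speed: V = 159 / 3.6 = 44.1667 m/s
L = 44.1667 * 42 / 55
L = 1855.0 / 55
L = 33.7 m

33.7


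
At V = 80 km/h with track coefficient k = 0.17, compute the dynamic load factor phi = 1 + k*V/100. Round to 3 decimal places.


phi = 1 + k * V / 100
phi = 1 + 0.17 * 80 / 100
phi = 1 + 0.136
phi = 1.136

1.136


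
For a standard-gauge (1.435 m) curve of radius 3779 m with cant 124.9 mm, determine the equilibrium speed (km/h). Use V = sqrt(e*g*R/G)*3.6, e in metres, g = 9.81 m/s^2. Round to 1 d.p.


Convert cant: e = 124.9 mm = 0.1249 m
V_ms = sqrt(0.1249 * 9.81 * 3779 / 1.435)
V_ms = sqrt(3226.684008) = 56.8039 m/s
V = 56.8039 * 3.6 = 204.5 km/h

204.5


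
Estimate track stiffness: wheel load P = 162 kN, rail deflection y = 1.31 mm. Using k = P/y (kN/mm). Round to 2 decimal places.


Track stiffness k = P / y
k = 162 / 1.31
k = 123.66 kN/mm

123.66


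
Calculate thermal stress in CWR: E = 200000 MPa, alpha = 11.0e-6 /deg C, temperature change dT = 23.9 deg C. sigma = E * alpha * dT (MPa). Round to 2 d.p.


sigma = E * alpha * dT
sigma = 200000 * 11.0e-6 * 23.9
sigma = 2.2 * 23.9
sigma = 52.58 MPa

52.58


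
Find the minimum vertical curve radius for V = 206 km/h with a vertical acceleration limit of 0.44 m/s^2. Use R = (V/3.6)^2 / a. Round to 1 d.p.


Convert speed: V = 206 / 3.6 = 57.2222 m/s
V^2 = 3274.3827 m^2/s^2
R_v = 3274.3827 / 0.44
R_v = 7441.8 m

7441.8


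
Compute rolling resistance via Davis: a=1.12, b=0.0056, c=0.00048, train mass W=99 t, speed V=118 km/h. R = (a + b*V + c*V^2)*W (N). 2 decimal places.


b*V = 0.0056 * 118 = 0.6608
c*V^2 = 0.00048 * 13924 = 6.68352
R_per_t = 1.12 + 0.6608 + 6.68352 = 8.46432 N/t
R_total = 8.46432 * 99 = 837.97 N

837.97


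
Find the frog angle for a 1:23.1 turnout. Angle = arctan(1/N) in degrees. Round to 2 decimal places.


1/N = 1/23.1 = 0.04329
angle = arctan(0.04329) = 0.043263 rad
angle = 0.043263 * 180/pi = 2.48 degrees

2.48


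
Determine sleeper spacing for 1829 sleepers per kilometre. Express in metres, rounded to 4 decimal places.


Spacing = 1000 m / number of sleepers
Spacing = 1000 / 1829
Spacing = 0.5467 m

0.5467
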